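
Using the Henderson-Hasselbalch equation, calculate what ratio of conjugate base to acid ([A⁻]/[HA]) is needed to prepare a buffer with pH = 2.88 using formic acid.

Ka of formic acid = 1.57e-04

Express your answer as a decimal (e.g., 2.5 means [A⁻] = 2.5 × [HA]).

pKa = -log(1.57e-04) = 3.8041. pH = pKa + log([A⁻]/[HA]), so log([A⁻]/[HA]) = pH − pKa = 2.88 − 3.8041 = -0.9241. [A⁻]/[HA] = 10^(-0.9241) = 0.119

[A⁻]/[HA] = 0.119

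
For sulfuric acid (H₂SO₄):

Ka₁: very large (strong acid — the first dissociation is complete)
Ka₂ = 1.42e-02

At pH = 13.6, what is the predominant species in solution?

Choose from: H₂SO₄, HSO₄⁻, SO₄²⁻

The first dissociation is complete, so H₂SO₄ itself is never the predominant species in water; pKa₂ = -log(1.42e-02) = 1.85. For a polyprotic acid the predominant species crosses at each pKa: below pKa_n the protonated form dominates, above it the deprotonated form does. At pH = 13.6, the predominant species is SO₄²⁻.

SO₄²⁻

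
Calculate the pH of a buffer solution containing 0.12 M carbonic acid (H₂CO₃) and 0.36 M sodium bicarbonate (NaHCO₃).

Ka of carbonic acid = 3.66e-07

pKa = -log(3.66e-07) = 6.44. pH = pKa + log([A⁻]/[HA]) = 6.44 + log(0.36/0.12)

pH = 6.91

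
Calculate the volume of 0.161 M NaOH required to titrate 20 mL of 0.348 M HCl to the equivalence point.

At equivalence: moles acid = moles base. moles HCl = 0.348 × 20/1000 = 0.00696 mol. V_base = moles / 0.161 × 1000 = 43.2 mL.

V_{base} = 43.2 mL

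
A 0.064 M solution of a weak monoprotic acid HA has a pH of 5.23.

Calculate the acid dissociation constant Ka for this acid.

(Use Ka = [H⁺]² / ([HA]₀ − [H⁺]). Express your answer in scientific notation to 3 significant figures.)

[H⁺] = 10^(−pH) = 10^(−5.23) = 5.888e-06 M. For HA ⇌ H⁺ + A⁻, Ka = [H⁺][A⁻]/[HA] = [H⁺]² / ([HA]₀ − [H⁺]) = (5.888e-06)² / (0.064 − 5.888e-06) = 5.42e-10.

K_a = 5.42e-10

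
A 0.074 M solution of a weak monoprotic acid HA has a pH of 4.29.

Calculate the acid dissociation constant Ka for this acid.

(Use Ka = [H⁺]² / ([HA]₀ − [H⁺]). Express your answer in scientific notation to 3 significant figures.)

[H⁺] = 10^(−pH) = 10^(−4.29) = 5.129e-05 M. For HA ⇌ H⁺ + A⁻, Ka = [H⁺][A⁻]/[HA] = [H⁺]² / ([HA]₀ − [H⁺]) = (5.129e-05)² / (0.074 − 5.129e-05) = 3.56e-08.

K_a = 3.56e-08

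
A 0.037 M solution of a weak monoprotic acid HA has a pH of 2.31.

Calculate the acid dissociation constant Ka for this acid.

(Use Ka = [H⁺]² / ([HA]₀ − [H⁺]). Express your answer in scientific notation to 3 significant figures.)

[H⁺] = 10^(−pH) = 10^(−2.31) = 4.898e-03 M. For HA ⇌ H⁺ + A⁻, Ka = [H⁺][A⁻]/[HA] = [H⁺]² / ([HA]₀ − [H⁺]) = (4.898e-03)² / (0.037 − 4.898e-03) = 7.47e-04.

K_a = 7.47e-04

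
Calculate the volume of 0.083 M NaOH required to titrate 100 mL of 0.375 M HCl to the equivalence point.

At equivalence: moles acid = moles base. moles HCl = 0.375 × 100/1000 = 0.0375 mol. V_base = moles / 0.083 × 1000 = 451.8 mL.

V_{base} = 451.8 mL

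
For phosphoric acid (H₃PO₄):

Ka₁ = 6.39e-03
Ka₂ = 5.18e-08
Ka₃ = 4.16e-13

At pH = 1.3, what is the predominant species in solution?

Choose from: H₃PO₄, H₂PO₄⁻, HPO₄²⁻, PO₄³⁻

pKa₁ = 2.19, pKa₂ = 7.29, pKa₃ = 12.38. For a polyprotic acid the predominant species crosses at each pKa: below pKa_n the protonated form dominates, above it the deprotonated form does. At pH = 1.3, the predominant species is H₃PO₄.

H₃PO₄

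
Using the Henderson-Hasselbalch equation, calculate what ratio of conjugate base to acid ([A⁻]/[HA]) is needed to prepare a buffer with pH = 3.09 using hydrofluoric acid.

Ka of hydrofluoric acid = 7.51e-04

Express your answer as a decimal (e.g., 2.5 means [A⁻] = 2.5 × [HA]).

pKa = -log(7.51e-04) = 3.1244. pH = pKa + log([A⁻]/[HA]), so log([A⁻]/[HA]) = pH − pKa = 3.09 − 3.1244 = -0.0344. [A⁻]/[HA] = 10^(-0.0344) = 0.924

[A⁻]/[HA] = 0.924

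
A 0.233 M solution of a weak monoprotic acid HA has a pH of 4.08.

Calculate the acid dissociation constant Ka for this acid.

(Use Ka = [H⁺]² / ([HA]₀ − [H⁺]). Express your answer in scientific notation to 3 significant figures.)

[H⁺] = 10^(−pH) = 10^(−4.08) = 8.318e-05 M. For HA ⇌ H⁺ + A⁻, Ka = [H⁺][A⁻]/[HA] = [H⁺]² / ([HA]₀ − [H⁺]) = (8.318e-05)² / (0.233 − 8.318e-05) = 2.97e-08.

K_a = 2.97e-08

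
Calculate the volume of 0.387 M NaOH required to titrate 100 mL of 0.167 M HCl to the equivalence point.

At equivalence: moles acid = moles base. moles HCl = 0.167 × 100/1000 = 0.0167 mol. V_base = moles / 0.387 × 1000 = 43.2 mL.

V_{base} = 43.2 mL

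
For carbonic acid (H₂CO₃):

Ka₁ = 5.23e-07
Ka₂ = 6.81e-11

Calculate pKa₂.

pKa₂ = -log(Ka₂) = -log(6.81e-11) = 10.17.

pK_{a2} = 10.17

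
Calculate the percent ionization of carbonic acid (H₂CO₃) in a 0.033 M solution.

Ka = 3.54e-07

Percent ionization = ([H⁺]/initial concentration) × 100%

Using Ka equilibrium: x² + Ka×x - Ka×C = 0. Solving: [H⁺] = 1.0791e-04. Percent = (1.0791e-04/0.033) × 100

Percent ionization = 0.327%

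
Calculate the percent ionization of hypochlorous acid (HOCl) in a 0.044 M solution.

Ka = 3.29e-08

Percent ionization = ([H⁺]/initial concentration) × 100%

Using Ka equilibrium: x² + Ka×x - Ka×C = 0. Solving: [H⁺] = 3.8031e-05. Percent = (3.8031e-05/0.044) × 100

Percent ionization = 0.0864%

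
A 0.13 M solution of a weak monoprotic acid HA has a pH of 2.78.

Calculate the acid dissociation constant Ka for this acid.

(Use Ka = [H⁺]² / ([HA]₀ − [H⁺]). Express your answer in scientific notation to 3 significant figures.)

[H⁺] = 10^(−pH) = 10^(−2.78) = 1.660e-03 M. For HA ⇌ H⁺ + A⁻, Ka = [H⁺][A⁻]/[HA] = [H⁺]² / ([HA]₀ − [H⁺]) = (1.660e-03)² / (0.13 − 1.660e-03) = 2.15e-05.

K_a = 2.15e-05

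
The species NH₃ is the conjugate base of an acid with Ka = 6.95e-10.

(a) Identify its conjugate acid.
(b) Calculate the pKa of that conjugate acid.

(a) The conjugate acid is formed by adding one H⁺ to NH₃, giving NH₄⁺. (b) pKa = -log(Ka) = -log(6.95e-10) = 9.16.

Conjugate acid: NH₄⁺; pK_a = 9.16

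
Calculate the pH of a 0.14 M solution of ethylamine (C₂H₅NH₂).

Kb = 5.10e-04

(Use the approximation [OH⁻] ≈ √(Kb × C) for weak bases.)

[OH⁻] = √(Kb × C) = √(5.10e-04 × 0.14) = 8.4499e-03. pOH = 2.07, pH = 14 - pOH

pH = 11.93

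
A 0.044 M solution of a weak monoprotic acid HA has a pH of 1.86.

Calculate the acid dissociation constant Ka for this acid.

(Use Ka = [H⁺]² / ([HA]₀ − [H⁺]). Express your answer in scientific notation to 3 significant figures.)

[H⁺] = 10^(−pH) = 10^(−1.86) = 1.380e-02 M. For HA ⇌ H⁺ + A⁻, Ka = [H⁺][A⁻]/[HA] = [H⁺]² / ([HA]₀ − [H⁺]) = (1.380e-02)² / (0.044 − 1.380e-02) = 6.31e-03.

K_a = 6.31e-03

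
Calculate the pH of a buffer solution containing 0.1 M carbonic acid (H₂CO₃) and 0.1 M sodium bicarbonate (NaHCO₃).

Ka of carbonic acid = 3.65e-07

pKa = -log(3.65e-07) = 6.44. pH = pKa + log([A⁻]/[HA]) = 6.44 + log(0.1/0.1)

pH = 6.44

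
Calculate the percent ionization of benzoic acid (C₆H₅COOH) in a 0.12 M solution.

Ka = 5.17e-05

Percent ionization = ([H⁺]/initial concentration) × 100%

Using Ka equilibrium: x² + Ka×x - Ka×C = 0. Solving: [H⁺] = 2.4651e-03. Percent = (2.4651e-03/0.12) × 100

Percent ionization = 2.05%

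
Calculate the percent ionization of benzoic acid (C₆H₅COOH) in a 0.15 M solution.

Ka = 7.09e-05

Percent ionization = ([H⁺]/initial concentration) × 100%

Using Ka equilibrium: x² + Ka×x - Ka×C = 0. Solving: [H⁺] = 3.2259e-03. Percent = (3.2259e-03/0.15) × 100

Percent ionization = 2.15%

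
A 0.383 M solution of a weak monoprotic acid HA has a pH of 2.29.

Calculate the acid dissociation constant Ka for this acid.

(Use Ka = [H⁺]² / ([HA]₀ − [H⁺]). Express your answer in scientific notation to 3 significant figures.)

[H⁺] = 10^(−pH) = 10^(−2.29) = 5.129e-03 M. For HA ⇌ H⁺ + A⁻, Ka = [H⁺][A⁻]/[HA] = [H⁺]² / ([HA]₀ − [H⁺]) = (5.129e-03)² / (0.383 − 5.129e-03) = 6.96e-05.

K_a = 6.96e-05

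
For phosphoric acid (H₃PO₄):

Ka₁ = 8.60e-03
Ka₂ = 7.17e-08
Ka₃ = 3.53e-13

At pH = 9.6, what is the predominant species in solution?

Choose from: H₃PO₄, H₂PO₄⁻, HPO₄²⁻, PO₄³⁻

pKa₁ = 2.07, pKa₂ = 7.14, pKa₃ = 12.45. For a polyprotic acid the predominant species crosses at each pKa: below pKa_n the protonated form dominates, above it the deprotonated form does. At pH = 9.6, the predominant species is HPO₄²⁻.

HPO₄²⁻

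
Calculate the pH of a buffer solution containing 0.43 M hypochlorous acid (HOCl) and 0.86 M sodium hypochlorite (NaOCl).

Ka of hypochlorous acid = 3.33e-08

pKa = -log(3.33e-08) = 7.48. pH = pKa + log([A⁻]/[HA]) = 7.48 + log(0.86/0.43)

pH = 7.78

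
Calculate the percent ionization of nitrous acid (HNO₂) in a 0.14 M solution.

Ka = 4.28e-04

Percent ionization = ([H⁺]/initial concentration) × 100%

Using Ka equilibrium: x² + Ka×x - Ka×C = 0. Solving: [H⁺] = 7.5298e-03. Percent = (7.5298e-03/0.14) × 100

Percent ionization = 5.38%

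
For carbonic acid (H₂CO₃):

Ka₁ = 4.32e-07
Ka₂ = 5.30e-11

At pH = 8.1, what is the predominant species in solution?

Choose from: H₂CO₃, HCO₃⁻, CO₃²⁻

pKa₁ = 6.36, pKa₂ = 10.28. For a polyprotic acid the predominant species crosses at each pKa: below pKa_n the protonated form dominates, above it the deprotonated form does. At pH = 8.1, the predominant species is HCO₃⁻.

HCO₃⁻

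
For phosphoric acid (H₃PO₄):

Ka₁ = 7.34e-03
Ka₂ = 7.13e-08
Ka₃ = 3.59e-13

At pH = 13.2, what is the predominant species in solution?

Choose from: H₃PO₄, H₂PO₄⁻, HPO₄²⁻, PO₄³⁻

pKa₁ = 2.13, pKa₂ = 7.15, pKa₃ = 12.44. For a polyprotic acid the predominant species crosses at each pKa: below pKa_n the protonated form dominates, above it the deprotonated form does. At pH = 13.2, the predominant species is PO₄³⁻.

PO₄³⁻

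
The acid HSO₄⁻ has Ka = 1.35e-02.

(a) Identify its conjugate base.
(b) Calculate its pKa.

(a) The conjugate base is formed by removing one H⁺ from HSO₄⁻, giving SO₄²⁻. (b) pKa = -log(Ka) = -log(1.35e-02) = 1.87.

Conjugate base: SO₄²⁻; pK_a = 1.87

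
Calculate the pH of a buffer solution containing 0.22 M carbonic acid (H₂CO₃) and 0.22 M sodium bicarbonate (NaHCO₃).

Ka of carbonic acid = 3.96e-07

pKa = -log(3.96e-07) = 6.40. pH = pKa + log([A⁻]/[HA]) = 6.40 + log(0.22/0.22)

pH = 6.40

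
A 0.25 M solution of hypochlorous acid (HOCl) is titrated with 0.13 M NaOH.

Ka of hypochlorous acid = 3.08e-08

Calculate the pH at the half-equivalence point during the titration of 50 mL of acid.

At half-equivalence [HA] = [A⁻], so Henderson-Hasselbalch gives pH = pKa = -log(3.08e-08) = 7.51.

pH = pKa = 7.51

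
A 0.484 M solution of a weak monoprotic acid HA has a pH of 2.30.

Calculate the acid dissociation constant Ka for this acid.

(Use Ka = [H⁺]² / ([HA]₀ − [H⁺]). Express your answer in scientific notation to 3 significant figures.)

[H⁺] = 10^(−pH) = 10^(−2.30) = 5.012e-03 M. For HA ⇌ H⁺ + A⁻, Ka = [H⁺][A⁻]/[HA] = [H⁺]² / ([HA]₀ − [H⁺]) = (5.012e-03)² / (0.484 − 5.012e-03) = 5.24e-05.

K_a = 5.24e-05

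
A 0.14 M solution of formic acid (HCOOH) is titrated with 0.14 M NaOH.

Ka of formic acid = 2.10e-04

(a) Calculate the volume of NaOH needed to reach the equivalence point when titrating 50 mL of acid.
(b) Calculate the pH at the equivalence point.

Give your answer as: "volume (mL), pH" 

moles acid = 0.14 × 50/1000 = 0.007 mol; V_base = moles/0.14 × 1000 = 50.0 mL. At equivalence only the conjugate base is present: [A⁻] = 0.007/0.100 = 7.0000e-02 M. Kb = Kw/Ka = 4.76e-11; [OH⁻] = √(Kb × [A⁻]) = 1.8257e-06; pOH = 5.74; pH = 14 - pOH = 8.26.

V = 50.0 mL, pH = 8.26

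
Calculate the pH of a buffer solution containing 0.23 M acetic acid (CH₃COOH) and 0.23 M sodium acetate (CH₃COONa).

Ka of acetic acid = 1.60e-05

pKa = -log(1.60e-05) = 4.80. pH = pKa + log([A⁻]/[HA]) = 4.80 + log(0.23/0.23)

pH = 4.80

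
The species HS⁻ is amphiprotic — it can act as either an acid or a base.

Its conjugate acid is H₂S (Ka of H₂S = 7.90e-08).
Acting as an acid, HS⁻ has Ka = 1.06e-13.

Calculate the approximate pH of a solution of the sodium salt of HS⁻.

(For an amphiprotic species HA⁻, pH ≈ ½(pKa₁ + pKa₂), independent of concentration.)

pKa₁ = -log(7.90e-08) = 7.10; pKa₂ = -log(1.06e-13) = 12.97. For an amphiprotic species, pH ≈ ½(pKa₁ + pKa₂) = ½(7.10 + 12.97) = 10.04.

pH = 10.04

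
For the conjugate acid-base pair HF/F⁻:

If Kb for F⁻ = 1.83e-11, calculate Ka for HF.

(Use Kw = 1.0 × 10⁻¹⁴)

For a conjugate pair Ka × Kb = Kw, so Ka = Kw/Kb = 1.0 × 10⁻¹⁴ / 1.83e-11 = 5.46e-04.

K_a = 5.46e-04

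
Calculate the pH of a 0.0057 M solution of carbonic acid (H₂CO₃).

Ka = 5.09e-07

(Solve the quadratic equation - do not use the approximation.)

x² + Ka×x - Ka×C = 0. Using quadratic formula: [H⁺] = 5.3610e-05

pH = 4.27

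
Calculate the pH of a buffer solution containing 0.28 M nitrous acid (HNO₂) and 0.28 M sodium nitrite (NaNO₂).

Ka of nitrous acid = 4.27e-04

pKa = -log(4.27e-04) = 3.37. pH = pKa + log([A⁻]/[HA]) = 3.37 + log(0.28/0.28)

pH = 3.37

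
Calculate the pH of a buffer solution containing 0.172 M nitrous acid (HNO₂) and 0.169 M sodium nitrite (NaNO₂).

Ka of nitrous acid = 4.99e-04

pKa = -log(4.99e-04) = 3.30. pH = pKa + log([A⁻]/[HA]) = 3.30 + log(0.169/0.172)

pH = 3.29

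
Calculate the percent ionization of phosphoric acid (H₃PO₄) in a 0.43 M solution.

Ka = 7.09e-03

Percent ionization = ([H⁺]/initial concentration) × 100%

Using Ka equilibrium: x² + Ka×x - Ka×C = 0. Solving: [H⁺] = 5.1784e-02. Percent = (5.1784e-02/0.43) × 100

Percent ionization = 12%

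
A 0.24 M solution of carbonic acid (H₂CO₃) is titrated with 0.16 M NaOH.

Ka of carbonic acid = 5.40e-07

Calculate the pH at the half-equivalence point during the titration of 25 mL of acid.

At half-equivalence [HA] = [A⁻], so Henderson-Hasselbalch gives pH = pKa = -log(5.40e-07) = 6.27.

pH = pKa = 6.27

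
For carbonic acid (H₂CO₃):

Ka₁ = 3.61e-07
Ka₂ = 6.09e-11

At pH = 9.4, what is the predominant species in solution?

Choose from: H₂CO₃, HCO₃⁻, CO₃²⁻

pKa₁ = 6.44, pKa₂ = 10.22. For a polyprotic acid the predominant species crosses at each pKa: below pKa_n the protonated form dominates, above it the deprotonated form does. At pH = 9.4, the predominant species is HCO₃⁻.

HCO₃⁻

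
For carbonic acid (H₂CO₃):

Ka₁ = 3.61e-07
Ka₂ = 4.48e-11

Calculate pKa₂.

pKa₂ = -log(Ka₂) = -log(4.48e-11) = 10.35.

pK_{a2} = 10.35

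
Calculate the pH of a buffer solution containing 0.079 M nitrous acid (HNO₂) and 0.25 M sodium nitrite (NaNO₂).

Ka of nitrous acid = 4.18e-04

pKa = -log(4.18e-04) = 3.38. pH = pKa + log([A⁻]/[HA]) = 3.38 + log(0.25/0.079)

pH = 3.88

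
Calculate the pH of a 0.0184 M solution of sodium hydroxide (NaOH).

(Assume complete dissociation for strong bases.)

[OH⁻] = 0.0184 M for strong base. pOH = -log[OH⁻] = 1.74, pH = 14 - pOH

pH = 12.26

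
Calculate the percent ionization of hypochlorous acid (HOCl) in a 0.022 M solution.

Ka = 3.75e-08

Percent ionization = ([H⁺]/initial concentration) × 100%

Using Ka equilibrium: x² + Ka×x - Ka×C = 0. Solving: [H⁺] = 2.8704e-05. Percent = (2.8704e-05/0.022) × 100

Percent ionization = 0.13%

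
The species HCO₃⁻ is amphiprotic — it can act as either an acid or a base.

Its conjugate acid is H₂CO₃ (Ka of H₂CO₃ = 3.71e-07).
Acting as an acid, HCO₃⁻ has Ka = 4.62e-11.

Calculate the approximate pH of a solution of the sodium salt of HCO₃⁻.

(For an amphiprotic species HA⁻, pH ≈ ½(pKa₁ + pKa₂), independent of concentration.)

pKa₁ = -log(3.71e-07) = 6.43; pKa₂ = -log(4.62e-11) = 10.34. For an amphiprotic species, pH ≈ ½(pKa₁ + pKa₂) = ½(6.43 + 10.34) = 8.38.

pH = 8.38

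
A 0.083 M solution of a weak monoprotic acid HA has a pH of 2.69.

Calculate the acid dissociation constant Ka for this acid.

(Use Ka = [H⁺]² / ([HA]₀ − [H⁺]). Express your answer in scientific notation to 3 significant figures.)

[H⁺] = 10^(−pH) = 10^(−2.69) = 2.042e-03 M. For HA ⇌ H⁺ + A⁻, Ka = [H⁺][A⁻]/[HA] = [H⁺]² / ([HA]₀ − [H⁺]) = (2.042e-03)² / (0.083 − 2.042e-03) = 5.15e-05.

K_a = 5.15e-05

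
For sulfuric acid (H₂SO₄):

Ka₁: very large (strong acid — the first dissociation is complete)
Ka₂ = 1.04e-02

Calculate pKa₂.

pKa₂ = -log(Ka₂) = -log(1.04e-02) = 1.98.

pK_{a2} = 1.98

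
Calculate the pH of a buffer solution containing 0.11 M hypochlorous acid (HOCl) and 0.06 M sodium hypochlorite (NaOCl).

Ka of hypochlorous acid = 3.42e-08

pKa = -log(3.42e-08) = 7.47. pH = pKa + log([A⁻]/[HA]) = 7.47 + log(0.06/0.11)

pH = 7.20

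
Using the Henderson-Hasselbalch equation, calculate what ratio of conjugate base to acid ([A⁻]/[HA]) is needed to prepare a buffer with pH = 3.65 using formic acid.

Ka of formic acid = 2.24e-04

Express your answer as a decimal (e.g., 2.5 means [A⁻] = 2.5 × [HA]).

pKa = -log(2.24e-04) = 3.6498. pH = pKa + log([A⁻]/[HA]), so log([A⁻]/[HA]) = pH − pKa = 3.65 − 3.6498 = 0.0002. [A⁻]/[HA] = 10^(0.0002) = 1.00

[A⁻]/[HA] = 1.00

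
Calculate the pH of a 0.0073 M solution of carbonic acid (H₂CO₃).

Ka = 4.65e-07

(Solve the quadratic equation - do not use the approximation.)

x² + Ka×x - Ka×C = 0. Using quadratic formula: [H⁺] = 5.8030e-05

pH = 4.24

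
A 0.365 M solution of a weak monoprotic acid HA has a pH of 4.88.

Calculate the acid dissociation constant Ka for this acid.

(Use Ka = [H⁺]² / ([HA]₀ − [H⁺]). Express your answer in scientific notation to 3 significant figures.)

[H⁺] = 10^(−pH) = 10^(−4.88) = 1.318e-05 M. For HA ⇌ H⁺ + A⁻, Ka = [H⁺][A⁻]/[HA] = [H⁺]² / ([HA]₀ − [H⁺]) = (1.318e-05)² / (0.365 − 1.318e-05) = 4.76e-10.

K_a = 4.76e-10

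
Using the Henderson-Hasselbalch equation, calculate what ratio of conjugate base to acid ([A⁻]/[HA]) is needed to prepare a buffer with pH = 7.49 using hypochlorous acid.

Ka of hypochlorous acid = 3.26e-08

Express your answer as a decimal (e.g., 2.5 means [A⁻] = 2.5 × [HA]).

pKa = -log(3.26e-08) = 7.4868. pH = pKa + log([A⁻]/[HA]), so log([A⁻]/[HA]) = pH − pKa = 7.49 − 7.4868 = 0.0032. [A⁻]/[HA] = 10^(0.0032) = 1.01

[A⁻]/[HA] = 1.01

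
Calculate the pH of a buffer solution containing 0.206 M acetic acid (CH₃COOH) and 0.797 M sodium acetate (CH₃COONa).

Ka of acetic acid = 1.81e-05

pKa = -log(1.81e-05) = 4.74. pH = pKa + log([A⁻]/[HA]) = 4.74 + log(0.797/0.206)

pH = 5.33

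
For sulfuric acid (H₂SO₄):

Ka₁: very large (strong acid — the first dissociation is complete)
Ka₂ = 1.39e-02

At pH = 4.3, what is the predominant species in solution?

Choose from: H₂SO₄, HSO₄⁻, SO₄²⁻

The first dissociation is complete, so H₂SO₄ itself is never the predominant species in water; pKa₂ = -log(1.39e-02) = 1.86. For a polyprotic acid the predominant species crosses at each pKa: below pKa_n the protonated form dominates, above it the deprotonated form does. At pH = 4.3, the predominant species is SO₄²⁻.

SO₄²⁻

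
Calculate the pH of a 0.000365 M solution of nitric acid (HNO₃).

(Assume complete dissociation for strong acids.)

[H⁺] = 0.000365 M for strong acid. pH = -log[H⁺] = -log(0.000365)

pH = 3.44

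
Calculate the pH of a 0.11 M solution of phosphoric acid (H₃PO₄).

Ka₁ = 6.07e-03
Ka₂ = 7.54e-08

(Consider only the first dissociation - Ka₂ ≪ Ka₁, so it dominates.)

First dissociation dominates. From Ka₁ = [H⁺][HA⁻]/[H₂A], x² + Ka₁·x − Ka₁·C = 0 with C = 0.11 M and Ka₁ = 6.07e-03. Solving: [H⁺] = (−Ka₁ + √(Ka₁² + 4·Ka₁·C)) / 2 = 2.2983e-02 M. pH = -log(2.2983e-02) = 1.64.

pH = 1.64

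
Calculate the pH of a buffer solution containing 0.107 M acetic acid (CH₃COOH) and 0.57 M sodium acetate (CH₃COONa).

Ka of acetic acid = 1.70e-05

pKa = -log(1.70e-05) = 4.77. pH = pKa + log([A⁻]/[HA]) = 4.77 + log(0.57/0.107)

pH = 5.50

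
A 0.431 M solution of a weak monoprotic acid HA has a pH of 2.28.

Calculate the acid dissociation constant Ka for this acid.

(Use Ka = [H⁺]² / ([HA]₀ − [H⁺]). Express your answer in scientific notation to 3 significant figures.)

[H⁺] = 10^(−pH) = 10^(−2.28) = 5.248e-03 M. For HA ⇌ H⁺ + A⁻, Ka = [H⁺][A⁻]/[HA] = [H⁺]² / ([HA]₀ − [H⁺]) = (5.248e-03)² / (0.431 − 5.248e-03) = 6.47e-05.

K_a = 6.47e-05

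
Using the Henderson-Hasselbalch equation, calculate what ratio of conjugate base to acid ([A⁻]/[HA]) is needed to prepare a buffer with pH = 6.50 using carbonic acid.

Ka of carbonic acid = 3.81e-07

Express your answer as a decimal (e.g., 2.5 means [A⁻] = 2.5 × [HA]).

pKa = -log(3.81e-07) = 6.4191. pH = pKa + log([A⁻]/[HA]), so log([A⁻]/[HA]) = pH − pKa = 6.50 − 6.4191 = 0.0809. [A⁻]/[HA] = 10^(0.0809) = 1.20

[A⁻]/[HA] = 1.20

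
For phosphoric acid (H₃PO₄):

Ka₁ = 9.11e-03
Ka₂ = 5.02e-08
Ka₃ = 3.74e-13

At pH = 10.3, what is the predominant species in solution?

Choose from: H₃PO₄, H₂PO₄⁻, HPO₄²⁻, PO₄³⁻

pKa₁ = 2.04, pKa₂ = 7.30, pKa₃ = 12.43. For a polyprotic acid the predominant species crosses at each pKa: below pKa_n the protonated form dominates, above it the deprotonated form does. At pH = 10.3, the predominant species is HPO₄²⁻.

HPO₄²⁻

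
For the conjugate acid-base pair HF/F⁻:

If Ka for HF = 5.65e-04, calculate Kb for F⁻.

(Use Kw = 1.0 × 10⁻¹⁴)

For a conjugate pair Ka × Kb = Kw, so Kb = Kw/Ka = 1.0 × 10⁻¹⁴ / 5.65e-04 = 1.77e-11.

K_b = 1.77e-11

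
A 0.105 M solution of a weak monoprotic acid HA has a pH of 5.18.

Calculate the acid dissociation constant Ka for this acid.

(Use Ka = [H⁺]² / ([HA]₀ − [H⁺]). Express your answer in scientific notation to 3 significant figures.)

[H⁺] = 10^(−pH) = 10^(−5.18) = 6.607e-06 M. For HA ⇌ H⁺ + A⁻, Ka = [H⁺][A⁻]/[HA] = [H⁺]² / ([HA]₀ − [H⁺]) = (6.607e-06)² / (0.105 − 6.607e-06) = 4.16e-10.

K_a = 4.16e-10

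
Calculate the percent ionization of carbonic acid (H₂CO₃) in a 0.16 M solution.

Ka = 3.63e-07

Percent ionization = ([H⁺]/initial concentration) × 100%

Using Ka equilibrium: x² + Ka×x - Ka×C = 0. Solving: [H⁺] = 2.4082e-04. Percent = (2.4082e-04/0.16) × 100

Percent ionization = 0.151%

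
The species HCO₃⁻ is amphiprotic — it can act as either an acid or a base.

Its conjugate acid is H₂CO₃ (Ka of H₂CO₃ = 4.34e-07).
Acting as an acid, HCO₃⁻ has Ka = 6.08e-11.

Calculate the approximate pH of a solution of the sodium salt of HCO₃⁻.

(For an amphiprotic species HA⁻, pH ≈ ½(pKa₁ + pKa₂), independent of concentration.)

pKa₁ = -log(4.34e-07) = 6.36; pKa₂ = -log(6.08e-11) = 10.22. For an amphiprotic species, pH ≈ ½(pKa₁ + pKa₂) = ½(6.36 + 10.22) = 8.29.

pH = 8.29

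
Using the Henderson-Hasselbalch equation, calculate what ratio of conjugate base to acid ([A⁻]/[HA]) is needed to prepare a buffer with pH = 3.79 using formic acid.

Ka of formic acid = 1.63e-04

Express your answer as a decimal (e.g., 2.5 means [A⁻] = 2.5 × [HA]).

pKa = -log(1.63e-04) = 3.7878. pH = pKa + log([A⁻]/[HA]), so log([A⁻]/[HA]) = pH − pKa = 3.79 − 3.7878 = 0.0022. [A⁻]/[HA] = 10^(0.0022) = 1.01

[A⁻]/[HA] = 1.01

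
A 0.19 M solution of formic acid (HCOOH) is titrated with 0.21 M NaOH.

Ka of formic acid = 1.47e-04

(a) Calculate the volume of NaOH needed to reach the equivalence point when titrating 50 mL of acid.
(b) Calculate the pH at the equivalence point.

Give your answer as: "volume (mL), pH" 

moles acid = 0.19 × 50/1000 = 0.0095 mol; V_base = moles/0.21 × 1000 = 45.2 mL. At equivalence only the conjugate base is present: [A⁻] = 0.0095/0.095 = 9.9750e-02 M. Kb = Kw/Ka = 6.80e-11; [OH⁻] = √(Kb × [A⁻]) = 2.6049e-06; pOH = 5.58; pH = 14 - pOH = 8.42.

V = 45.2 mL, pH = 8.42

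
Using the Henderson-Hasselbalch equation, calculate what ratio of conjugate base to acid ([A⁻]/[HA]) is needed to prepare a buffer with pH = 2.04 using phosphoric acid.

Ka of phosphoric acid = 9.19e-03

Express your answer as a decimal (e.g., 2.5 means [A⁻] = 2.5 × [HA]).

pKa = -log(9.19e-03) = 2.0367. pH = pKa + log([A⁻]/[HA]), so log([A⁻]/[HA]) = pH − pKa = 2.04 − 2.0367 = 0.0033. [A⁻]/[HA] = 10^(0.0033) = 1.01

[A⁻]/[HA] = 1.01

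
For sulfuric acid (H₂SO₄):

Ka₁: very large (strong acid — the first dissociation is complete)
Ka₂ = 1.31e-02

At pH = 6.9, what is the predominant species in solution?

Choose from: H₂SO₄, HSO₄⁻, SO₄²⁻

The first dissociation is complete, so H₂SO₄ itself is never the predominant species in water; pKa₂ = -log(1.31e-02) = 1.88. For a polyprotic acid the predominant species crosses at each pKa: below pKa_n the protonated form dominates, above it the deprotonated form does. At pH = 6.9, the predominant species is SO₄²⁻.

SO₄²⁻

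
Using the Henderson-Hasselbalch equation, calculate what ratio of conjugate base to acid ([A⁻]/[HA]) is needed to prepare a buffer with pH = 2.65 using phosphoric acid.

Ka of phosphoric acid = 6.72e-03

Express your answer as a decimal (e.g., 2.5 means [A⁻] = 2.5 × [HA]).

pKa = -log(6.72e-03) = 2.1726. pH = pKa + log([A⁻]/[HA]), so log([A⁻]/[HA]) = pH − pKa = 2.65 − 2.1726 = 0.4774. [A⁻]/[HA] = 10^(0.4774) = 3.00

[A⁻]/[HA] = 3.00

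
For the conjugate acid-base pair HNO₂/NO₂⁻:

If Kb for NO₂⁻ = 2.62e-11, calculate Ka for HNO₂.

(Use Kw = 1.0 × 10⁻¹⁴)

For a conjugate pair Ka × Kb = Kw, so Ka = Kw/Kb = 1.0 × 10⁻¹⁴ / 2.62e-11 = 3.82e-04.

K_a = 3.82e-04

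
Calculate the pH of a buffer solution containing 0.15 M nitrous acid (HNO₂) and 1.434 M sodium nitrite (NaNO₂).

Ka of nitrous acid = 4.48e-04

pKa = -log(4.48e-04) = 3.35. pH = pKa + log([A⁻]/[HA]) = 3.35 + log(1.434/0.15)

pH = 4.33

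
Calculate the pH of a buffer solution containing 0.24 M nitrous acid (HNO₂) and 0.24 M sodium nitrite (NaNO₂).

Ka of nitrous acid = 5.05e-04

pKa = -log(5.05e-04) = 3.30. pH = pKa + log([A⁻]/[HA]) = 3.30 + log(0.24/0.24)

pH = 3.30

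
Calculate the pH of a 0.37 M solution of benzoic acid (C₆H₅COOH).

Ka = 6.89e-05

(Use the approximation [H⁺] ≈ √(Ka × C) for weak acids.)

[H⁺] = √(Ka × C) = √(6.89e-05 × 0.37) = 5.0491e-03. pH = -log(5.0491e-03)

pH = 2.30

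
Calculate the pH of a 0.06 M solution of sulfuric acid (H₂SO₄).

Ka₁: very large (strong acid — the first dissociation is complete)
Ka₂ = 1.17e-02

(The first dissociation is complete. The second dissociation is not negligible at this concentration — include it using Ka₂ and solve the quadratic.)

First dissociation is complete: [H⁺]₀ = [HSO₄⁻]₀ = C = 0.06 M. Second dissociation HSO₄⁻ ⇌ H⁺ + SO₄²⁻: let x = [SO₄²⁻]. Ka₂ = (C + x)·x / (C − x) = 1.17e-02 → x² + (C + Ka₂)·x − Ka₂·C = 0 → x² + 0.07170·x − 7.020e-04 = 0. x = (−0.07170 + √(0.07170² + 4 × 7.020e-04)) / 2 = 8.7283e-03 M. [H⁺] = C + x = 0.06 + 8.7283e-03 = 6.8728e-02 M. pH = -log(6.8728e-02) = 1.16.

pH = 1.16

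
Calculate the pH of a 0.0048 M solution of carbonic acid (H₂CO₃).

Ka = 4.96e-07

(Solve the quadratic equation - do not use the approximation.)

x² + Ka×x - Ka×C = 0. Using quadratic formula: [H⁺] = 4.8546e-05

pH = 4.31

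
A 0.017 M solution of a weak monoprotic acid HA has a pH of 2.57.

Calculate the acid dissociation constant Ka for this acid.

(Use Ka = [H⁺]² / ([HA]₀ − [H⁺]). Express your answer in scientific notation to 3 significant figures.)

[H⁺] = 10^(−pH) = 10^(−2.57) = 2.692e-03 M. For HA ⇌ H⁺ + A⁻, Ka = [H⁺][A⁻]/[HA] = [H⁺]² / ([HA]₀ − [H⁺]) = (2.692e-03)² / (0.017 − 2.692e-03) = 5.06e-04.

K_a = 5.06e-04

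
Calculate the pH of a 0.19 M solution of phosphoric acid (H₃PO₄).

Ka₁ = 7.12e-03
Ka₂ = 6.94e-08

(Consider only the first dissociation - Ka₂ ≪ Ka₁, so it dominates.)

First dissociation dominates. From Ka₁ = [H⁺][HA⁻]/[H₂A], x² + Ka₁·x − Ka₁·C = 0 with C = 0.19 M and Ka₁ = 7.12e-03. Solving: [H⁺] = (−Ka₁ + √(Ka₁² + 4·Ka₁·C)) / 2 = 3.3392e-02 M. pH = -log(3.3392e-02) = 1.48.

pH = 1.48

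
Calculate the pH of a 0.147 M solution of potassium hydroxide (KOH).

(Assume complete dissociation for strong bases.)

[OH⁻] = 0.147 M for strong base. pOH = -log[OH⁻] = 0.83, pH = 14 - pOH

pH = 13.17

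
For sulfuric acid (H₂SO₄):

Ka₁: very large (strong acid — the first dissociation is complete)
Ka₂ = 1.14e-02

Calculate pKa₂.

pKa₂ = -log(Ka₂) = -log(1.14e-02) = 1.94.

pK_{a2} = 1.94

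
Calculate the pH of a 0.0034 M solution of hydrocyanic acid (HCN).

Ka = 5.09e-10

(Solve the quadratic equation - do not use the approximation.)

x² + Ka×x - Ka×C = 0. Using quadratic formula: [H⁺] = 1.3153e-06

pH = 5.88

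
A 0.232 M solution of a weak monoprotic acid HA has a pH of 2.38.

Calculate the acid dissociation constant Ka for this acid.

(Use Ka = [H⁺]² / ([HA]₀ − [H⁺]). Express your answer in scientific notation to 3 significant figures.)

[H⁺] = 10^(−pH) = 10^(−2.38) = 4.169e-03 M. For HA ⇌ H⁺ + A⁻, Ka = [H⁺][A⁻]/[HA] = [H⁺]² / ([HA]₀ − [H⁺]) = (4.169e-03)² / (0.232 − 4.169e-03) = 7.63e-05.

K_a = 7.63e-05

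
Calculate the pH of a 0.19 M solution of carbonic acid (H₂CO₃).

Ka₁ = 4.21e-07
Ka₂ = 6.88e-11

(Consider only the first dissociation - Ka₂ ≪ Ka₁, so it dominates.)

First dissociation dominates. From Ka₁ = [H⁺][HA⁻]/[H₂A], x² + Ka₁·x − Ka₁·C = 0 with C = 0.19 M and Ka₁ = 4.21e-07. Solving: [H⁺] = (−Ka₁ + √(Ka₁² + 4·Ka₁·C)) / 2 = 2.8261e-04 M. pH = -log(2.8261e-04) = 3.55.

pH = 3.55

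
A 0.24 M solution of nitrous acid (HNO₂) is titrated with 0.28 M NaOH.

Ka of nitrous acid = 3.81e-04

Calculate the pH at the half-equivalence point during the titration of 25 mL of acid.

At half-equivalence [HA] = [A⁻], so Henderson-Hasselbalch gives pH = pKa = -log(3.81e-04) = 3.42.

pH = pKa = 3.42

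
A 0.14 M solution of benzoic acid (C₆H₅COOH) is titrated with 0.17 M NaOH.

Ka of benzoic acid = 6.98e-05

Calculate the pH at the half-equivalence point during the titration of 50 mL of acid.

At half-equivalence [HA] = [A⁻], so Henderson-Hasselbalch gives pH = pKa = -log(6.98e-05) = 4.16.

pH = pKa = 4.16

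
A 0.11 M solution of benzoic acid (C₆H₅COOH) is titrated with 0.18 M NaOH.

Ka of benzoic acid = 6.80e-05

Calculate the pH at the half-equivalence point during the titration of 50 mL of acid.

At half-equivalence [HA] = [A⁻], so Henderson-Hasselbalch gives pH = pKa = -log(6.80e-05) = 4.17.

pH = pKa = 4.17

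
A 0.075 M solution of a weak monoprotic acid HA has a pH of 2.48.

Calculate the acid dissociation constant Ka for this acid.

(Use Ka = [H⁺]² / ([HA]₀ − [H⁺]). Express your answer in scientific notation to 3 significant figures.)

[H⁺] = 10^(−pH) = 10^(−2.48) = 3.311e-03 M. For HA ⇌ H⁺ + A⁻, Ka = [H⁺][A⁻]/[HA] = [H⁺]² / ([HA]₀ − [H⁺]) = (3.311e-03)² / (0.075 − 3.311e-03) = 1.53e-04.

K_a = 1.53e-04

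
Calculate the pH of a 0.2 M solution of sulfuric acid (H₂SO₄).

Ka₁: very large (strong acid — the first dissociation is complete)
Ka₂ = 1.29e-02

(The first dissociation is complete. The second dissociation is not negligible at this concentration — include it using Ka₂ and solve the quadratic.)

First dissociation is complete: [H⁺]₀ = [HSO₄⁻]₀ = C = 0.2 M. Second dissociation HSO₄⁻ ⇌ H⁺ + SO₄²⁻: let x = [SO₄²⁻]. Ka₂ = (C + x)·x / (C − x) = 1.29e-02 → x² + (C + Ka₂)·x − Ka₂·C = 0 → x² + 0.21290·x − 2.580e-03 = 0. x = (−0.21290 + √(0.21290² + 4 × 2.580e-03)) / 2 = 1.1497e-02 M. [H⁺] = C + x = 0.2 + 1.1497e-02 = 2.1150e-01 M. pH = -log(2.1150e-01) = 0.67.

pH = 0.67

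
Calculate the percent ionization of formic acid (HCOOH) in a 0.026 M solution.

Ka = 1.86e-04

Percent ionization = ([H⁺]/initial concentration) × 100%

Using Ka equilibrium: x² + Ka×x - Ka×C = 0. Solving: [H⁺] = 2.1081e-03. Percent = (2.1081e-03/0.026) × 100

Percent ionization = 8.11%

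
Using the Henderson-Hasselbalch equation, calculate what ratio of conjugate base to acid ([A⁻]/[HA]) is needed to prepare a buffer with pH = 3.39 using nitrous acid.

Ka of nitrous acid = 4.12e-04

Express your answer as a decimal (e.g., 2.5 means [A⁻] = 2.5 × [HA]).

pKa = -log(4.12e-04) = 3.3851. pH = pKa + log([A⁻]/[HA]), so log([A⁻]/[HA]) = pH − pKa = 3.39 − 3.3851 = 0.0049. [A⁻]/[HA] = 10^(0.0049) = 1.01

[A⁻]/[HA] = 1.01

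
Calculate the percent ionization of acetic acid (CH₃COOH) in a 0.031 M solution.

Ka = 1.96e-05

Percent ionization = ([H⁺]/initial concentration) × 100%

Using Ka equilibrium: x² + Ka×x - Ka×C = 0. Solving: [H⁺] = 7.6975e-04. Percent = (7.6975e-04/0.031) × 100

Percent ionization = 2.48%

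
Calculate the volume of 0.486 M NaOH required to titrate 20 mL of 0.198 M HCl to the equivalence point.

At equivalence: moles acid = moles base. moles HCl = 0.198 × 20/1000 = 0.00396 mol. V_base = moles / 0.486 × 1000 = 8.1 mL.

V_{base} = 8.1 mL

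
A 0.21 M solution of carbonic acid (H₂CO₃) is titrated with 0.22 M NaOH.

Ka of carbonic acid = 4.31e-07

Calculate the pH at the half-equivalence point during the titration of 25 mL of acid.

At half-equivalence [HA] = [A⁻], so Henderson-Hasselbalch gives pH = pKa = -log(4.31e-07) = 6.37.

pH = pKa = 6.37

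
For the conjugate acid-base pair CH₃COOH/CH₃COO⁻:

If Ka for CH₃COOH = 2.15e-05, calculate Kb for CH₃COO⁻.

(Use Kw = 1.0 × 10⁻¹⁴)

For a conjugate pair Ka × Kb = Kw, so Kb = Kw/Ka = 1.0 × 10⁻¹⁴ / 2.15e-05 = 4.65e-10.

K_b = 4.65e-10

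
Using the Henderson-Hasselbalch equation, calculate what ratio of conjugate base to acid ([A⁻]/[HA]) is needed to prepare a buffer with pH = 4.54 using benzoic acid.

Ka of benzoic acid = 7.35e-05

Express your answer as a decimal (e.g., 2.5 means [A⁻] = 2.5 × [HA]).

pKa = -log(7.35e-05) = 4.1337. pH = pKa + log([A⁻]/[HA]), so log([A⁻]/[HA]) = pH − pKa = 4.54 − 4.1337 = 0.4063. [A⁻]/[HA] = 10^(0.4063) = 2.55

[A⁻]/[HA] = 2.55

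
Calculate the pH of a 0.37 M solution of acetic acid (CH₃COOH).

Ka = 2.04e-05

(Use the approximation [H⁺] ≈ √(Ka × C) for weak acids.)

[H⁺] = √(Ka × C) = √(2.04e-05 × 0.37) = 2.7474e-03. pH = -log(2.7474e-03)

pH = 2.56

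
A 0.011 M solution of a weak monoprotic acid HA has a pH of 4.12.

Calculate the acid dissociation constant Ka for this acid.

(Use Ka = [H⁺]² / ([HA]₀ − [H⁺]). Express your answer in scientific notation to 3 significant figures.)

[H⁺] = 10^(−pH) = 10^(−4.12) = 7.586e-05 M. For HA ⇌ H⁺ + A⁻, Ka = [H⁺][A⁻]/[HA] = [H⁺]² / ([HA]₀ − [H⁺]) = (7.586e-05)² / (0.011 − 7.586e-05) = 5.27e-07.

K_a = 5.27e-07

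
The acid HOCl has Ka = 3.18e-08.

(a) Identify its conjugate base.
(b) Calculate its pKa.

(a) The conjugate base is formed by removing one H⁺ from HOCl, giving OCl⁻. (b) pKa = -log(Ka) = -log(3.18e-08) = 7.50.

Conjugate base: OCl⁻; pK_a = 7.50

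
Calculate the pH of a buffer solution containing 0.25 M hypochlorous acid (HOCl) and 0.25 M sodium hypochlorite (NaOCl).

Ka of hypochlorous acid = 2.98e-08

pKa = -log(2.98e-08) = 7.53. pH = pKa + log([A⁻]/[HA]) = 7.53 + log(0.25/0.25)

pH = 7.53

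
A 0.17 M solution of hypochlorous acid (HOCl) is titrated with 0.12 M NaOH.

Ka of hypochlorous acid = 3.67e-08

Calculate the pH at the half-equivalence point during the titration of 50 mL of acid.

At half-equivalence [HA] = [A⁻], so Henderson-Hasselbalch gives pH = pKa = -log(3.67e-08) = 7.44.

pH = pKa = 7.44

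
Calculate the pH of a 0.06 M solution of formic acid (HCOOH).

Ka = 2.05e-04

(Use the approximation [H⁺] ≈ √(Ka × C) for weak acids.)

[H⁺] = √(Ka × C) = √(2.05e-04 × 0.06) = 3.5071e-03. pH = -log(3.5071e-03)

pH = 2.46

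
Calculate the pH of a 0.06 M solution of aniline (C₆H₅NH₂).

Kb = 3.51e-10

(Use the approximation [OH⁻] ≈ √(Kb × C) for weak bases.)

[OH⁻] = √(Kb × C) = √(3.51e-10 × 0.06) = 4.5891e-06. pOH = 5.34, pH = 14 - pOH

pH = 8.66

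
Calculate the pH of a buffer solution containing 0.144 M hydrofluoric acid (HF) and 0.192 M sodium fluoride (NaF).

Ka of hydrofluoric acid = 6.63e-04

pKa = -log(6.63e-04) = 3.18. pH = pKa + log([A⁻]/[HA]) = 3.18 + log(0.192/0.144)

pH = 3.30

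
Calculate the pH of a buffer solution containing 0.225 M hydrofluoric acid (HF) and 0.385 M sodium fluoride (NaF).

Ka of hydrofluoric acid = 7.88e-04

pKa = -log(7.88e-04) = 3.10. pH = pKa + log([A⁻]/[HA]) = 3.10 + log(0.385/0.225)

pH = 3.34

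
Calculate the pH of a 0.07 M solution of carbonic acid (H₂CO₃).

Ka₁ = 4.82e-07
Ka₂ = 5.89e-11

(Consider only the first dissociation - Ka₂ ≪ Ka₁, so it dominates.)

First dissociation dominates. From Ka₁ = [H⁺][HA⁻]/[H₂A], x² + Ka₁·x − Ka₁·C = 0 with C = 0.07 M and Ka₁ = 4.82e-07. Solving: [H⁺] = (−Ka₁ + √(Ka₁² + 4·Ka₁·C)) / 2 = 1.8344e-04 M. pH = -log(1.8344e-04) = 3.74.

pH = 3.74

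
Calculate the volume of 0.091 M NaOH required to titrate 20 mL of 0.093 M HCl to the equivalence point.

At equivalence: moles acid = moles base. moles HCl = 0.093 × 20/1000 = 0.00186 mol. V_base = moles / 0.091 × 1000 = 20.4 mL.

V_{base} = 20.4 mL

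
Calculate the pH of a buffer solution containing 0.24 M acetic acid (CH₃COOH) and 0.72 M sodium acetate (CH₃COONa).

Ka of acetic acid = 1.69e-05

pKa = -log(1.69e-05) = 4.77. pH = pKa + log([A⁻]/[HA]) = 4.77 + log(0.72/0.24)

pH = 5.25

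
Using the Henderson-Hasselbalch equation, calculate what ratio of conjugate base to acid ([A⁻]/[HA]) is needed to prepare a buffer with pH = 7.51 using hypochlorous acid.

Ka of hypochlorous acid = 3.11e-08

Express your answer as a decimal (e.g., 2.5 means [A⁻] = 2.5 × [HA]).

pKa = -log(3.11e-08) = 7.5072. pH = pKa + log([A⁻]/[HA]), so log([A⁻]/[HA]) = pH − pKa = 7.51 − 7.5072 = 0.0028. [A⁻]/[HA] = 10^(0.0028) = 1.01

[A⁻]/[HA] = 1.01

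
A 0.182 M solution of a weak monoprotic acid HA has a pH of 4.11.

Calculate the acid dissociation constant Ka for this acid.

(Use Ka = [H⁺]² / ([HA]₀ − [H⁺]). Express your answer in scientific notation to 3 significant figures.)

[H⁺] = 10^(−pH) = 10^(−4.11) = 7.762e-05 M. For HA ⇌ H⁺ + A⁻, Ka = [H⁺][A⁻]/[HA] = [H⁺]² / ([HA]₀ − [H⁺]) = (7.762e-05)² / (0.182 − 7.762e-05) = 3.31e-08.

K_a = 3.31e-08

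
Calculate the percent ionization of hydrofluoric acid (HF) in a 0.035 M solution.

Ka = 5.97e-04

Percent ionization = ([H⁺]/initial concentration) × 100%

Using Ka equilibrium: x² + Ka×x - Ka×C = 0. Solving: [H⁺] = 4.2823e-03. Percent = (4.2823e-03/0.035) × 100

Percent ionization = 12.2%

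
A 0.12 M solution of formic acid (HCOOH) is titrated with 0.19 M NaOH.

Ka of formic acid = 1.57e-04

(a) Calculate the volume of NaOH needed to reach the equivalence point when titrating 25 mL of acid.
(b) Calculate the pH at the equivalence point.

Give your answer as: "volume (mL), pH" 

moles acid = 0.12 × 25/1000 = 0.003 mol; V_base = moles/0.19 × 1000 = 15.8 mL. At equivalence only the conjugate base is present: [A⁻] = 0.003/0.041 = 7.3548e-02 M. Kb = Kw/Ka = 6.37e-11; [OH⁻] = √(Kb × [A⁻]) = 2.1644e-06; pOH = 5.66; pH = 14 - pOH = 8.34.

V = 15.8 mL, pH = 8.34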